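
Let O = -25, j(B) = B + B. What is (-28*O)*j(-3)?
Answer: -4200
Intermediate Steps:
j(B) = 2*B
(-28*O)*j(-3) = (-28*(-25))*(2*(-3)) = 700*(-6) = -4200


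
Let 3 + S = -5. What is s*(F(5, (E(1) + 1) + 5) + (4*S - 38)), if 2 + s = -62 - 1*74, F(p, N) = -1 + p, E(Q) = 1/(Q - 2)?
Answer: 9108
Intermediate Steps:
E(Q) = 1/(-2 + Q)
S = -8 (S = -3 - 5 = -8)
s = -138 (s = -2 + (-62 - 1*74) = -2 + (-62 - 74) = -2 - 136 = -138)
s*(F(5, (E(1) + 1) + 5) + (4*S - 38)) = -138*((-1 + 5) + (4*(-8) - 38)) = -138*(4 + (-32 - 38)) = -138*(4 - 70) = -138*(-66) = 9108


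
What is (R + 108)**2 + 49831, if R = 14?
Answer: 64715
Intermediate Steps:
(R + 108)**2 + 49831 = (14 + 108)**2 + 49831 = 122**2 + 49831 = 14884 + 49831 = 64715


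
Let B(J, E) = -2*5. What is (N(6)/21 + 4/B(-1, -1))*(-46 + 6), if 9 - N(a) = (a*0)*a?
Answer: -8/7 ≈ -1.1429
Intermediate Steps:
N(a) = 9 (N(a) = 9 - a*0*a = 9 - 0*a = 9 - 1*0 = 9 + 0 = 9)
B(J, E) = -10
(N(6)/21 + 4/B(-1, -1))*(-46 + 6) = (9/21 + 4/(-10))*(-46 + 6) = (9*(1/21) + 4*(-1/10))*(-40) = (3/7 - 2/5)*(-40) = (1/35)*(-40) = -8/7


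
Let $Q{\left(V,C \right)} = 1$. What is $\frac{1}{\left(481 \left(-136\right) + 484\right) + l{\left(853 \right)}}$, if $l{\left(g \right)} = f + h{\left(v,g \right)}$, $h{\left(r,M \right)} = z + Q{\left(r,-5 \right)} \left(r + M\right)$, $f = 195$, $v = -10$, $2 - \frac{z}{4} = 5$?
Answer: $- \frac{1}{63906} \approx -1.5648 \cdot 10^{-5}$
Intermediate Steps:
$z = -12$ ($z = 8 - 20 = -12$)
$h{\left(r,M \right)} = -12 + M + r$ ($h{\left(r,M \right)} = -12 + 1 \left(r + M\right) = -12 + 1 \left(M + r\right) = -12 + \left(M + r\right) = -12 + M + r$)
$l{\left(g \right)} = 173 + g$ ($l{\left(g \right)} = 195 - \left(22 - g\right) = 195 + \left(-22 + g\right) = 173 + g$)
$\frac{1}{\left(481 \left(-136\right) + 484\right) + l{\left(853 \right)}} = \frac{1}{\left(481 \left(-136\right) + 484\right) + \left(173 + 853\right)} = \frac{1}{\left(-65416 + 484\right) + 1026} = \frac{1}{-64932 + 1026} = \frac{1}{-63906} = - \frac{1}{63906}$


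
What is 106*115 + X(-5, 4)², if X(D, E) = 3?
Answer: 12199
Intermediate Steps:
106*115 + X(-5, 4)² = 106*115 + 3² = 12190 + 9 = 12199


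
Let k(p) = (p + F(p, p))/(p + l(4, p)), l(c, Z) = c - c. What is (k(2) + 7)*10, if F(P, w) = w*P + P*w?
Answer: 120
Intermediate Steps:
l(c, Z) = 0
F(P, w) = 2*P*w (F(P, w) = P*w + P*w = 2*P*w)
k(p) = (p + 2*p²)/p (k(p) = (p + 2*p*p)/(p + 0) = (p + 2*p²)/p)
(k(2) + 7)*10 = ((1 + 2*2) + 7)*10 = ((1 + 4) + 7)*10 = (5 + 7)*10 = 12*10 = 120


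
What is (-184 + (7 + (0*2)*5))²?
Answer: 31329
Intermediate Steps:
(-184 + (7 + (0*2)*5))² = (-184 + (7 + 0*5))² = (-184 + (7 + 0))² = (-184 + 7)² = (-177)² = 31329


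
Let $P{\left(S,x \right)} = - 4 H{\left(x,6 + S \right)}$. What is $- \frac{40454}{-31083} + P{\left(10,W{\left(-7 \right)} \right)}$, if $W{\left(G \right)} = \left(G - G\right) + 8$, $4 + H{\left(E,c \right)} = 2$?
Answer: $\frac{289118}{31083} \approx 9.3015$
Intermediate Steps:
$H{\left(E,c \right)} = -2$ ($H{\left(E,c \right)} = -4 + 2 = -2$)
$W{\left(G \right)} = 8$ ($W{\left(G \right)} = 0 + 8 = 8$)
$P{\left(S,x \right)} = 8$ ($P{\left(S,x \right)} = \left(-4\right) \left(-2\right) = 8$)
$- \frac{40454}{-31083} + P{\left(10,W{\left(-7 \right)} \right)} = - \frac{40454}{-31083} + 8 = \left(-40454\right) \left(- \frac{1}{31083}\right) + 8 = \frac{40454}{31083} + 8 = \frac{289118}{31083}$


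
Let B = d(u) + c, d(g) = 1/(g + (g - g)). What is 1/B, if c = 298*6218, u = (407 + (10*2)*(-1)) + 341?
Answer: 728/1348957793 ≈ 5.3968e-7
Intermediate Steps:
u = 728 (u = (407 + 20*(-1)) + 341 = (407 - 20) + 341 = 387 + 341 = 728)
d(g) = 1/g (d(g) = 1/(g + 0) = 1/g)
c = 1852964
B = 1348957793/728 (B = 1/728 + 1852964 = 1348957793/728 ≈ 1.8530e+6)
1/B = 1/(1348957793/728) = 728/1348957793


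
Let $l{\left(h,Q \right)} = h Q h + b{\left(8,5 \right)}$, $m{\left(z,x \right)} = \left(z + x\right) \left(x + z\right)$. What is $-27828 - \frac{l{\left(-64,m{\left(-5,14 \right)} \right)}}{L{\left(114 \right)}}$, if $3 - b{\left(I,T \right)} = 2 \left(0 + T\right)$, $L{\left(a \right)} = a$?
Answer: $- \frac{3504161}{114} \approx -30738.0$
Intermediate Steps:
$m{\left(z,x \right)} = \left(x + z\right)^{2}$ ($m{\left(z,x \right)} = \left(x + z\right) \left(x + z\right) = \left(x + z\right)^{2}$)
$b{\left(I,T \right)} = 3 - 2 T$ ($b{\left(I,T \right)} = 3 - 2 \left(0 + T\right) = 3 - 2 T$)
$l{\left(h,Q \right)} = -7 + Q h^{2}$ ($l{\left(h,Q \right)} = h Q h + \left(3 - 10\right) = Q h h + \left(3 - 10\right) = Q h^{2} - 7 = -7 + Q h^{2}$)
$-27828 - \frac{l{\left(-64,m{\left(-5,14 \right)} \right)}}{L{\left(114 \right)}} = -27828 - \frac{-7 + \left(14 - 5\right)^{2} \left(-64\right)^{2}}{114} = -27828 - \left(-7 + 9^{2} \cdot 4096\right) \frac{1}{114} = -27828 - \left(-7 + 81 \cdot 4096\right) \frac{1}{114} = -27828 - \left(-7 + 331776\right) \frac{1}{114} = -27828 - 331769 \cdot \frac{1}{114} = -27828 - \frac{331769}{114} = - \frac{3504161}{114}$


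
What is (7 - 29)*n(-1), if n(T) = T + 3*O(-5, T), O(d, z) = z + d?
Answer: 418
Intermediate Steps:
O(d, z) = d + z
n(T) = -15 + 4*T (n(T) = T + 3*(-5 + T) = T + (-15 + 3*T) = -15 + 4*T)
(7 - 29)*n(-1) = (7 - 29)*(-15 + 4*(-1)) = -22*(-15 - 4) = -22*(-19) = 418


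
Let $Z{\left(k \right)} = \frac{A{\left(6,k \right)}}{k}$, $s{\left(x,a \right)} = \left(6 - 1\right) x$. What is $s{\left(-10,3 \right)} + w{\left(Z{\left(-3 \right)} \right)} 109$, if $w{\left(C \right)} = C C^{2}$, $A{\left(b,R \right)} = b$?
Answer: $-922$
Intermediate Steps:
$s{\left(x,a \right)} = 5 x$
$Z{\left(k \right)} = \frac{6}{k}$
$w{\left(C \right)} = C^{3}$
$s{\left(-10,3 \right)} + w{\left(Z{\left(-3 \right)} \right)} 109 = 5 \left(-10\right) + \left(\frac{6}{-3}\right)^{3} \cdot 109 = -50 + \left(6 \left(- \frac{1}{3}\right)\right)^{3} \cdot 109 = -50 + \left(-2\right)^{3} \cdot 109 = -50 - 872 = -922$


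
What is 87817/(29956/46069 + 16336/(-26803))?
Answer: 108435325720519/50327484 ≈ 2.1546e+6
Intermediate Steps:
87817/(29956/46069 + 16336/(-26803)) = 87817/(29956*(1/46069) + 16336*(-1/26803)) = 87817/(29956/46069 - 16336/26803) = 87817/(50327484/1234787407) = 87817*(1234787407/50327484) = 108435325720519/50327484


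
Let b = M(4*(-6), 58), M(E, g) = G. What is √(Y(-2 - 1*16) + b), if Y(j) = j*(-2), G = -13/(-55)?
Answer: √109615/55 ≈ 6.0197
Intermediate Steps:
G = 13/55 (G = -13*(-1/55) = 13/55 ≈ 0.23636)
Y(j) = -2*j
M(E, g) = 13/55
b = 13/55 ≈ 0.23636
√(Y(-2 - 1*16) + b) = √(-2*(-2 - 1*16) + 13/55) = √(-2*(-2 - 16) + 13/55) = √(-2*(-18) + 13/55) = √(36 + 13/55) = √(1993/55) = √109615/55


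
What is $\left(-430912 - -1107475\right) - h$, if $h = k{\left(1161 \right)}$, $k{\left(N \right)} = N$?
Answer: $675402$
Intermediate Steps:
$h = 1161$
$\left(-430912 - -1107475\right) - h = \left(-430912 - -1107475\right) - 1161 = \left(-430912 + 1107475\right) - 1161 = 676563 - 1161 = 675402$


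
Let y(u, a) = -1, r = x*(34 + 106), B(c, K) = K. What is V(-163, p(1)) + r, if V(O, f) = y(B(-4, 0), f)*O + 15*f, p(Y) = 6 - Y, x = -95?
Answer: -13062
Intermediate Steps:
r = -13300 (r = -95*(34 + 106) = -95*140 = -13300)
V(O, f) = -O + 15*f
V(-163, p(1)) + r = (-1*(-163) + 15*(6 - 1*1)) - 13300 = (163 + 15*(6 - 1)) - 13300 = (163 + 15*5) - 13300 = (163 + 75) - 13300 = 238 - 13300 = -13062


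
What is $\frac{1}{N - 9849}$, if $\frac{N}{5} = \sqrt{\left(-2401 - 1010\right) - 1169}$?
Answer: $- \frac{9849}{97117301} - \frac{10 i \sqrt{1145}}{97117301} \approx -0.00010141 - 3.4842 \cdot 10^{-6} i$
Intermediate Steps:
$N = 10 i \sqrt{1145}$ ($N = 5 \sqrt{\left(-2401 - 1010\right) - 1169} = 5 \sqrt{-3411 - 1169} = 5 \sqrt{-4580} = 5 \cdot 2 i \sqrt{1145} = 10 i \sqrt{1145} \approx 338.38 i$)
$\frac{1}{N - 9849} = \frac{1}{10 i \sqrt{1145} - 9849} = \frac{1}{-9849 + 10 i \sqrt{1145}}$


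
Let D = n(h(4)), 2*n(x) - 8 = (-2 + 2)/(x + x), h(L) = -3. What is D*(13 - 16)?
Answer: -12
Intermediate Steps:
n(x) = 4 (n(x) = 4 + ((-2 + 2)/(x + x))/2 = 4 + (0/((2*x)))/2 = 4 + (0*(1/(2*x)))/2 = 4 + (½)*0 = 4 + 0 = 4)
D = 4
D*(13 - 16) = 4*(13 - 16) = 4*(-3) = -12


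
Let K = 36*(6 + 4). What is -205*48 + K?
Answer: -9480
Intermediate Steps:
K = 360 (K = 36*10 = 360)
-205*48 + K = -205*48 + 360 = -9840 + 360 = -9480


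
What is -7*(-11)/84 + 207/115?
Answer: 163/60 ≈ 2.7167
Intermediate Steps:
-7*(-11)/84 + 207/115 = 77*(1/84) + 207*(1/115) = 11/12 + 9/5 = 163/60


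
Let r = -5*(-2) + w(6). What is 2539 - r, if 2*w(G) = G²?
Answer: 2511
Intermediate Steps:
w(G) = G²/2
r = 28 (r = -5*(-2) + (½)*6² = 10 + (½)*36 = 10 + 18 = 28)
2539 - r = 2539 - 1*28 = 2539 - 28 = 2511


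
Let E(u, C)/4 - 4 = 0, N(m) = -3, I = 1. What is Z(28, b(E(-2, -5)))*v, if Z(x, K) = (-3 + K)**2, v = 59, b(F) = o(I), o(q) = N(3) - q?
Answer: 2891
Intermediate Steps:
o(q) = -3 - q
E(u, C) = 16 (E(u, C) = 16 + 4*0 = 16 + 0 = 16)
b(F) = -4 (b(F) = -3 - 1*1 = -3 - 1 = -4)
Z(28, b(E(-2, -5)))*v = (-3 - 4)**2*59 = (-7)**2*59 = 49*59 = 2891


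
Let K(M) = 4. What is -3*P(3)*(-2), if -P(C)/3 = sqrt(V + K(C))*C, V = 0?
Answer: -108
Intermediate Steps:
P(C) = -6*C (P(C) = -3*sqrt(0 + 4)*C = -3*sqrt(4)*C = -6*C)
-3*P(3)*(-2) = -(-18)*3*(-2) = -3*(-18)*(-2) = 54*(-2) = -108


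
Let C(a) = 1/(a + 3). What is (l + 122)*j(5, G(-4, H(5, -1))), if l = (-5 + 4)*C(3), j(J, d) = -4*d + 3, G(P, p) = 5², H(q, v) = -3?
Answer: -70907/6 ≈ -11818.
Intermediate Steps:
G(P, p) = 25
C(a) = 1/(3 + a)
j(J, d) = 3 - 4*d
l = -⅙ (l = (-5 + 4)/(3 + 3) = -1/6 = -1*⅙ = -⅙ ≈ -0.16667)
(l + 122)*j(5, G(-4, H(5, -1))) = (-⅙ + 122)*(3 - 4*25) = 731*(3 - 100)/6 = (731/6)*(-97) = -70907/6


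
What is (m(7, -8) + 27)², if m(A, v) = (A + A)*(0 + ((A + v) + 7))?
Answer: 12321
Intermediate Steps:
m(A, v) = 2*A*(7 + A + v) (m(A, v) = (2*A)*(0 + (7 + A + v)) = (2*A)*(7 + A + v) = 2*A*(7 + A + v))
(m(7, -8) + 27)² = (2*7*(7 + 7 - 8) + 27)² = (2*7*6 + 27)² = (84 + 27)² = 111² = 12321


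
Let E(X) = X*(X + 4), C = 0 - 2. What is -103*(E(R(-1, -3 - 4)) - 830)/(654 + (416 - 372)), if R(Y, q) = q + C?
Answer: 80855/698 ≈ 115.84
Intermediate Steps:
C = -2
R(Y, q) = -2 + q (R(Y, q) = q - 2 = -2 + q)
E(X) = X*(4 + X)
-103*(E(R(-1, -3 - 4)) - 830)/(654 + (416 - 372)) = -103*((-2 + (-3 - 4))*(4 + (-2 + (-3 - 4))) - 830)/(654 + (416 - 372)) = -103*((-2 - 7)*(4 + (-2 - 7)) - 830)/(654 + 44) = -103*(-9*(4 - 9) - 830)/698 = -103*(-9*(-5) - 830)/698 = -103*(45 - 830)/698 = -(-80855)/698 = -103*(-785/698) = 80855/698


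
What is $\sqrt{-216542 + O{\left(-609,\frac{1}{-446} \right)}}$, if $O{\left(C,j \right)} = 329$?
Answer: $i \sqrt{216213} \approx 464.99 i$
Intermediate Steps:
$\sqrt{-216542 + O{\left(-609,\frac{1}{-446} \right)}} = \sqrt{-216542 + 329} = \sqrt{-216213} = i \sqrt{216213}$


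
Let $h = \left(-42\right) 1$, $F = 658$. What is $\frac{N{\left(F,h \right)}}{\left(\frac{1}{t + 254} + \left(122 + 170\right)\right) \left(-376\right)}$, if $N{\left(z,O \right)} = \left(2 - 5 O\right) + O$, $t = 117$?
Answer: $- \frac{31535}{20366604} \approx -0.0015484$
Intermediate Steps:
$h = -42$
$N{\left(z,O \right)} = 2 - 4 O$
$\frac{N{\left(F,h \right)}}{\left(\frac{1}{t + 254} + \left(122 + 170\right)\right) \left(-376\right)} = \frac{2 - -168}{\left(\frac{1}{117 + 254} + \left(122 + 170\right)\right) \left(-376\right)} = \frac{2 + 168}{\left(\frac{1}{371} + 292\right) \left(-376\right)} = \frac{170}{\left(\frac{1}{371} + 292\right) \left(-376\right)} = \frac{170}{\frac{108333}{371} \left(-376\right)} = \frac{170}{- \frac{40733208}{371}} = 170 \left(- \frac{371}{40733208}\right) = - \frac{31535}{20366604}$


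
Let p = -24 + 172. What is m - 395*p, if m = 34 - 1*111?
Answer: -58537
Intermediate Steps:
p = 148
m = -77 (m = 34 - 111 = -77)
m - 395*p = -77 - 395*148 = -77 - 58460 = -58537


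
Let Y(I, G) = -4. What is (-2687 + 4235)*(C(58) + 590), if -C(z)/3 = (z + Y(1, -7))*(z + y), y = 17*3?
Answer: -26421264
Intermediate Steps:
y = 51
C(z) = -3*(-4 + z)*(51 + z) (C(z) = -3*(z - 4)*(z + 51) = -3*(-4 + z)*(51 + z))
(-2687 + 4235)*(C(58) + 590) = (-2687 + 4235)*((612 - 141*58 - 3*58²) + 590) = 1548*((612 - 8178 - 3*3364) + 590) = 1548*((612 - 8178 - 10092) + 590) = 1548*(-17658 + 590) = 1548*(-17068) = -26421264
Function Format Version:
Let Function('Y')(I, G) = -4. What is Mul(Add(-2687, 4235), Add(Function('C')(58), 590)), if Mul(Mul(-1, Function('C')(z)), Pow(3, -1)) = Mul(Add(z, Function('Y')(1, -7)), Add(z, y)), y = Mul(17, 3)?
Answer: -26421264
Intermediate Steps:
y = 51
Function('C')(z) = Mul(-3, Add(-4, z), Add(51, z)) (Function('C')(z) = Mul(-3, Mul(Add(z, -4), Add(z, 51))) = Mul(-3, Mul(Add(-4, z), Add(51, z))) = Mul(-3, Add(-4, z), Add(51, z)))
Mul(Add(-2687, 4235), Add(Function('C')(58), 590)) = Mul(Add(-2687, 4235), Add(Add(612, Mul(-141, 58), Mul(-3, Pow(58, 2))), 590)) = Mul(1548, Add(Add(612, -8178, Mul(-3, 3364)), 590)) = Mul(1548, Add(Add(612, -8178, -10092), 590)) = Mul(1548, Add(-17658, 590)) = Mul(1548, -17068) = -26421264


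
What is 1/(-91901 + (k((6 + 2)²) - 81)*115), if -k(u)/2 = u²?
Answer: -1/1043296 ≈ -9.5850e-7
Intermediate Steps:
k(u) = -2*u²
1/(-91901 + (k((6 + 2)²) - 81)*115) = 1/(-91901 + (-2*(6 + 2)⁴ - 81)*115) = 1/(-91901 + (-2*(8²)² - 81)*115) = 1/(-91901 + (-2*64² - 81)*115) = 1/(-91901 + (-2*4096 - 81)*115) = 1/(-91901 + (-8192 - 81)*115) = 1/(-91901 - 8273*115) = 1/(-91901 - 951395) = 1/(-1043296) = -1/1043296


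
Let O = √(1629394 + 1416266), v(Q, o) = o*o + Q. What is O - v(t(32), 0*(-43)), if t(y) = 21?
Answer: -21 + 2*√761415 ≈ 1724.2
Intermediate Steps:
v(Q, o) = Q + o² (v(Q, o) = o² + Q = Q + o²)
O = 2*√761415 (O = √3045660 = 2*√761415 ≈ 1745.2)
O - v(t(32), 0*(-43)) = 2*√761415 - (21 + (0*(-43))²) = 2*√761415 - (21 + 0²) = 2*√761415 - (21 + 0) = 2*√761415 - 1*21 = 2*√761415 - 21 = -21 + 2*√761415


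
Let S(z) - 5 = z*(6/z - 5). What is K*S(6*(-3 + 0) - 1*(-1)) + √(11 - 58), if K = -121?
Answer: -11616 + I*√47 ≈ -11616.0 + 6.8557*I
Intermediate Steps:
S(z) = 5 + z*(-5 + 6/z) (S(z) = 5 + z*(6/z - 5) = 5 + z*(-5 + 6/z))
K*S(6*(-3 + 0) - 1*(-1)) + √(11 - 58) = -121*(11 - 5*(6*(-3 + 0) - 1*(-1))) + √(11 - 58) = -121*(11 - 5*(6*(-3) + 1)) + √(-47) = -121*(11 - 5*(-18 + 1)) + I*√47 = -121*(11 - 5*(-17)) + I*√47 = -121*(11 + 85) + I*√47 = -121*96 + I*√47 = -11616 + I*√47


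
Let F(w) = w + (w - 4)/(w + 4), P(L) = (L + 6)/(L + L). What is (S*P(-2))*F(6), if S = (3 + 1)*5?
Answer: -124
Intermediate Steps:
P(L) = (6 + L)/(2*L) (P(L) = (6 + L)/((2*L)) = (6 + L)*(1/(2*L)) = (6 + L)/(2*L))
S = 20 (S = 4*5 = 20)
F(w) = w + (-4 + w)/(4 + w)
(S*P(-2))*F(6) = (20*((½)*(6 - 2)/(-2)))*((-4 + 6² + 5*6)/(4 + 6)) = (20*((½)*(-½)*4))*((-4 + 36 + 30)/10) = (20*(-1))*((⅒)*62) = -20*31/5 = -124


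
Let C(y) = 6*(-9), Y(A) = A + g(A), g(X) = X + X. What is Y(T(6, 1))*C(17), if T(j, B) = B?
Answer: -162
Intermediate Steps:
g(X) = 2*X
Y(A) = 3*A (Y(A) = A + 2*A = 3*A)
C(y) = -54
Y(T(6, 1))*C(17) = (3*1)*(-54) = 3*(-54) = -162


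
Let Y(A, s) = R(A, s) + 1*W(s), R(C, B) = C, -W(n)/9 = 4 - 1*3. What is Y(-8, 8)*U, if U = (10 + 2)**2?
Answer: -2448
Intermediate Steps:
W(n) = -9 (W(n) = -9*(4 - 1*3) = -9*(4 - 3) = -9*1 = -9)
Y(A, s) = -9 + A (Y(A, s) = A + 1*(-9) = A - 9 = -9 + A)
U = 144 (U = 12**2 = 144)
Y(-8, 8)*U = (-9 - 8)*144 = -17*144 = -2448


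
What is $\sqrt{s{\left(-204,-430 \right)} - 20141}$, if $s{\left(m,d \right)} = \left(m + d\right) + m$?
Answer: $9 i \sqrt{259} \approx 144.84 i$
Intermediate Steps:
$s{\left(m,d \right)} = d + 2 m$ ($s{\left(m,d \right)} = \left(d + m\right) + m = d + 2 m$)
$\sqrt{s{\left(-204,-430 \right)} - 20141} = \sqrt{\left(-430 + 2 \left(-204\right)\right) - 20141} = \sqrt{\left(-430 - 408\right) - 20141} = \sqrt{-838 - 20141} = \sqrt{-20979} = 9 i \sqrt{259}$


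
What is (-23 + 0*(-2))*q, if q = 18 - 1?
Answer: -391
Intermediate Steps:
q = 17
(-23 + 0*(-2))*q = (-23 + 0*(-2))*17 = (-23 + 0)*17 = -23*17 = -391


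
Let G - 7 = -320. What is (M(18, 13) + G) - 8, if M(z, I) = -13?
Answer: -334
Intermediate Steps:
G = -313 (G = 7 - 320 = -313)
(M(18, 13) + G) - 8 = (-13 - 313) - 8 = -326 - 8 = -334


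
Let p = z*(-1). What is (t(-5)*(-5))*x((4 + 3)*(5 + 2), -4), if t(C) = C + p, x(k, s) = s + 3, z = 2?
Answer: -35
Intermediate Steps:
p = -2 (p = 2*(-1) = -2)
x(k, s) = 3 + s
t(C) = -2 + C (t(C) = C - 2 = -2 + C)
(t(-5)*(-5))*x((4 + 3)*(5 + 2), -4) = ((-2 - 5)*(-5))*(3 - 4) = -7*(-5)*(-1) = 35*(-1) = -35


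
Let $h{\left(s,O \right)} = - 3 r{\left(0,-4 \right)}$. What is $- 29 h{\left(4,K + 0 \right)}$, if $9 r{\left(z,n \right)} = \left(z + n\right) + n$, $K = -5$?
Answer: $- \frac{232}{3} \approx -77.333$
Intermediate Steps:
$r{\left(z,n \right)} = \frac{z}{9} + \frac{2 n}{9}$ ($r{\left(z,n \right)} = \frac{\left(z + n\right) + n}{9} = \frac{\left(n + z\right) + n}{9} = \frac{z + 2 n}{9} = \frac{z}{9} + \frac{2 n}{9}$)
$h{\left(s,O \right)} = \frac{8}{3}$ ($h{\left(s,O \right)} = - 3 \left(\frac{1}{9} \cdot 0 + \frac{2}{9} \left(-4\right)\right) = - 3 \left(0 - \frac{8}{9}\right) = \left(-3\right) \left(- \frac{8}{9}\right) = \frac{8}{3}$)
$- 29 h{\left(4,K + 0 \right)} = \left(-29\right) \frac{8}{3} = - \frac{232}{3}$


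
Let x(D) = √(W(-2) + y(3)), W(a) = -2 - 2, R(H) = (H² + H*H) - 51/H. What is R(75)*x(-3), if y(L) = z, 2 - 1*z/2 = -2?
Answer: 562466/25 ≈ 22499.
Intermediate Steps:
z = 8 (z = 4 - 2*(-2) = 4 + 4 = 8)
y(L) = 8
R(H) = -51/H + 2*H² (R(H) = (H² + H²) - 51/H = 2*H² - 51/H = -51/H + 2*H²)
W(a) = -4
x(D) = 2 (x(D) = √(-4 + 8) = √4 = 2)
R(75)*x(-3) = ((-51 + 2*75³)/75)*2 = ((-51 + 2*421875)/75)*2 = ((-51 + 843750)/75)*2 = ((1/75)*843699)*2 = (281233/25)*2 = 562466/25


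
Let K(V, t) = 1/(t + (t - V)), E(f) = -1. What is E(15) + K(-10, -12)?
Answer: -15/14 ≈ -1.0714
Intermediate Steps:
K(V, t) = 1/(-V + 2*t)
E(15) + K(-10, -12) = -1 + 1/(-1*(-10) + 2*(-12)) = -1 + 1/(10 - 24) = -1 + 1/(-14) = -1 - 1/14 = -15/14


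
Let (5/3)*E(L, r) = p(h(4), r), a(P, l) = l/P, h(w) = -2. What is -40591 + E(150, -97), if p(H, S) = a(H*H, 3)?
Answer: -811811/20 ≈ -40591.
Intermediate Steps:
p(H, S) = 3/H² (p(H, S) = 3/((H*H)) = 3/(H²) = 3/H²)
E(L, r) = 9/20 (E(L, r) = 3*(3/(-2)²)/5 = 3*(3*(¼))/5 = (⅗)*(¾) = 9/20)
-40591 + E(150, -97) = -40591 + 9/20 = -811811/20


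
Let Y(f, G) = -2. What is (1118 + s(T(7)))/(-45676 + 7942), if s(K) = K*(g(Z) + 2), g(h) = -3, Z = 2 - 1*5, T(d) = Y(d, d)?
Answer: -560/18867 ≈ -0.029681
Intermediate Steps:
T(d) = -2
Z = -3 (Z = 2 - 5 = -3)
s(K) = -K (s(K) = K*(-3 + 2) = K*(-1) = -K)
(1118 + s(T(7)))/(-45676 + 7942) = (1118 - 1*(-2))/(-45676 + 7942) = (1118 + 2)/(-37734) = 1120*(-1/37734) = -560/18867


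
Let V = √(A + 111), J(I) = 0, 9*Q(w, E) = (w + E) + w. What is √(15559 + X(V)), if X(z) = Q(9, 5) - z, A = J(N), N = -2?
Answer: √(140054 - 9*√111)/3 ≈ 124.70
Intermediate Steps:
Q(w, E) = E/9 + 2*w/9 (Q(w, E) = ((w + E) + w)/9 = ((E + w) + w)/9 = (E + 2*w)/9 = E/9 + 2*w/9)
A = 0
V = √111 (V = √(0 + 111) = √111 ≈ 10.536)
X(z) = 23/9 - z (X(z) = ((⅑)*5 + (2/9)*9) - z = (5/9 + 2) - z = 23/9 - z)
√(15559 + X(V)) = √(15559 + (23/9 - √111)) = √(140054/9 - √111)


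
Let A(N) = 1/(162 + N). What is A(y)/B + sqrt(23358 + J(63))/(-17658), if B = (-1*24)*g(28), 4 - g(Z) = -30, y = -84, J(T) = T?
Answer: -1/63648 - sqrt(23421)/17658 ≈ -0.0086826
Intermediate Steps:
g(Z) = 34 (g(Z) = 4 - 1*(-30) = 4 + 30 = 34)
B = -816 (B = -1*24*34 = -24*34 = -816)
A(y)/B + sqrt(23358 + J(63))/(-17658) = 1/((162 - 84)*(-816)) + sqrt(23358 + 63)/(-17658) = -1/816/78 + sqrt(23421)*(-1/17658) = (1/78)*(-1/816) - sqrt(23421)/17658 = -1/63648 - sqrt(23421)/17658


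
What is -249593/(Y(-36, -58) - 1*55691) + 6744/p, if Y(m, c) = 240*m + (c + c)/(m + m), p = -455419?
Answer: 2038240027230/527342867251 ≈ 3.8651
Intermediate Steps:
Y(m, c) = 240*m + c/m (Y(m, c) = 240*m + (2*c)/((2*m)) = 240*m + (2*c)*(1/(2*m)) = 240*m + c/m)
-249593/(Y(-36, -58) - 1*55691) + 6744/p = -249593/((240*(-36) - 58/(-36)) - 1*55691) + 6744/(-455419) = -249593/((-8640 - 58*(-1/36)) - 55691) + 6744*(-1/455419) = -249593/((-8640 + 29/18) - 55691) - 6744/455419 = -249593/(-155491/18 - 55691) - 6744/455419 = -249593/(-1157929/18) - 6744/455419 = -249593*(-18/1157929) - 6744/455419 = 4492674/1157929 - 6744/455419 = 2038240027230/527342867251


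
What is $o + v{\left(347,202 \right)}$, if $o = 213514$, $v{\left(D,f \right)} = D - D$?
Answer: $213514$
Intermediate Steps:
$v{\left(D,f \right)} = 0$
$o + v{\left(347,202 \right)} = 213514 + 0 = 213514$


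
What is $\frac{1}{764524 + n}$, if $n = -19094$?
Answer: $\frac{1}{745430} \approx 1.3415 \cdot 10^{-6}$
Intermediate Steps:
$\frac{1}{764524 + n} = \frac{1}{764524 - 19094} = \frac{1}{745430}$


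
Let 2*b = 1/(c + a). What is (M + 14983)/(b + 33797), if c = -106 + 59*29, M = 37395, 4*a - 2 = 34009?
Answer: 2117694918/1366446509 ≈ 1.5498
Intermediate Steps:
a = 34011/4 (a = ½ + (¼)*34009 = ½ + 34009/4 = 34011/4 ≈ 8502.8)
c = 1605 (c = -106 + 1711 = 1605)
b = 2/40431 (b = 1/(2*(1605 + 34011/4)) = 1/(2*(40431/4)) = (½)*(4/40431) = 2/40431 ≈ 4.9467e-5)
(M + 14983)/(b + 33797) = (37395 + 14983)/(2/40431 + 33797) = 52378/(1366446509/40431) = 52378*(40431/1366446509) = 2117694918/1366446509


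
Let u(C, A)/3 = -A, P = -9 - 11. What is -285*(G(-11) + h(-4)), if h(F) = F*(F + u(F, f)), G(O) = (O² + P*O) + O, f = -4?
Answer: -84930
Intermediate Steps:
P = -20
G(O) = O² - 19*O (G(O) = (O² - 20*O) + O = O² - 19*O)
u(C, A) = -3*A (u(C, A) = 3*(-A) = -3*A)
h(F) = F*(12 + F) (h(F) = F*(F - 3*(-4)) = F*(F + 12) = F*(12 + F))
-285*(G(-11) + h(-4)) = -285*(-11*(-19 - 11) - 4*(12 - 4)) = -285*(-11*(-30) - 4*8) = -285*(330 - 32) = -285*298 = -84930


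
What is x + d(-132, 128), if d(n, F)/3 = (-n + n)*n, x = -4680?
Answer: -4680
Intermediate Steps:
d(n, F) = 0 (d(n, F) = 3*((-n + n)*n) = 3*(0*n) = 3*0 = 0)
x + d(-132, 128) = -4680 + 0 = -4680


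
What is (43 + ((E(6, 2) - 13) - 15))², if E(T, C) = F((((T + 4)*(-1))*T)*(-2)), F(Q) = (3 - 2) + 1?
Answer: 289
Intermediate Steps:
F(Q) = 2 (F(Q) = 1 + 1 = 2)
E(T, C) = 2
(43 + ((E(6, 2) - 13) - 15))² = (43 + ((2 - 13) - 15))² = (43 + (-11 - 15))² = (43 - 26)² = 17² = 289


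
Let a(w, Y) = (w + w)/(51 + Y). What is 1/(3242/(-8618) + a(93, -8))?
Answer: 185287/731771 ≈ 0.25320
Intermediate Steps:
a(w, Y) = 2*w/(51 + Y) (a(w, Y) = (2*w)/(51 + Y) = 2*w/(51 + Y))
1/(3242/(-8618) + a(93, -8)) = 1/(3242/(-8618) + 2*93/(51 - 8)) = 1/(3242*(-1/8618) + 2*93/43) = 1/(-1621/4309 + 2*93*(1/43)) = 1/(-1621/4309 + 186/43) = 1/(731771/185287) = 185287/731771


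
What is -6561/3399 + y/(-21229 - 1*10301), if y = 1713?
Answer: -23632313/11907830 ≈ -1.9846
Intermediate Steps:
-6561/3399 + y/(-21229 - 1*10301) = -6561/3399 + 1713/(-21229 - 1*10301) = -6561*1/3399 + 1713/(-21229 - 10301) = -2187/1133 + 1713/(-31530) = -2187/1133 + 1713*(-1/31530) = -2187/1133 - 571/10510 = -23632313/11907830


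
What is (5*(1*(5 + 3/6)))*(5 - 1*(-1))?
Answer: 165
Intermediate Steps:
(5*(1*(5 + 3/6)))*(5 - 1*(-1)) = (5*(1*(5 + 3*(⅙))))*(5 + 1) = (5*(1*(5 + ½)))*6 = (5*(1*(11/2)))*6 = (5*(11/2))*6 = (55/2)*6 = 165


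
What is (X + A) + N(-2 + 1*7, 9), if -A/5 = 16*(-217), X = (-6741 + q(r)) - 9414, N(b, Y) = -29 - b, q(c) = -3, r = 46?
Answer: 1168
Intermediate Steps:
X = -16158 (X = (-6741 - 3) - 9414 = -6744 - 9414 = -16158)
A = 17360 (A = -80*(-217) = -5*(-3472) = 17360)
(X + A) + N(-2 + 1*7, 9) = (-16158 + 17360) + (-29 - (-2 + 1*7)) = 1202 + (-29 - (-2 + 7)) = 1202 + (-29 - 1*5) = 1202 + (-29 - 5) = 1202 - 34 = 1168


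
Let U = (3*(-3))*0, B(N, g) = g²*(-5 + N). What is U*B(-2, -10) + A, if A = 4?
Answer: 4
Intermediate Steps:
U = 0 (U = -9*0 = 0)
U*B(-2, -10) + A = 0*((-10)²*(-5 - 2)) + 4 = 0*(100*(-7)) + 4 = 0*(-700) + 4 = 0 + 4 = 4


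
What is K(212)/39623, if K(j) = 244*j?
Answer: 51728/39623 ≈ 1.3055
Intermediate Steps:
K(212)/39623 = (244*212)/39623 = 51728*(1/39623) = 51728/39623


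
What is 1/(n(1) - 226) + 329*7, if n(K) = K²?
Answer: 518174/225 ≈ 2303.0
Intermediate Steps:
1/(n(1) - 226) + 329*7 = 1/(1² - 226) + 329*7 = 1/(1 - 226) + 2303 = 1/(-225) + 2303 = -1/225 + 2303 = 518174/225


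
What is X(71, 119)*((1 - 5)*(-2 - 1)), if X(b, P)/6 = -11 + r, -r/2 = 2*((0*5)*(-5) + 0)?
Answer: -792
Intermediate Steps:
r = 0 (r = -4*((0*5)*(-5) + 0) = -4*(0*(-5) + 0) = -4*(0 + 0) = -4*0 = -2*0 = 0)
X(b, P) = -66 (X(b, P) = 6*(-11 + 0) = 6*(-11) = -66)
X(71, 119)*((1 - 5)*(-2 - 1)) = -66*(1 - 5)*(-2 - 1) = -(-264)*(-3) = -66*12 = -792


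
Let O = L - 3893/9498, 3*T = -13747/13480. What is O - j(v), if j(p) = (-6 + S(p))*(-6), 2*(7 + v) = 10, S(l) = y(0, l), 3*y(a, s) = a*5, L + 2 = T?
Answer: -826876027/21338840 ≈ -38.750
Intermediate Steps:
T = -13747/40440 (T = (-13747/13480)/3 = (-13747*1/13480)/3 = (⅓)*(-13747/13480) = -13747/40440 ≈ -0.33994)
L = -94627/40440 (L = -2 - 13747/40440 = -94627/40440 ≈ -2.3399)
y(a, s) = 5*a/3 (y(a, s) = (a*5)/3 = (5*a)/3 = 5*a/3)
S(l) = 0 (S(l) = (5/3)*0 = 0)
v = -2 (v = -7 + (½)*10 = -7 + 5 = -2)
j(p) = 36 (j(p) = (-6 + 0)*(-6) = -6*(-6) = 36)
O = -58677787/21338840 (O = -94627/40440 - 3893/9498 = -58677787/21338840 ≈ -2.7498)
O - j(v) = -58677787/21338840 - 1*36 = -58677787/21338840 - 36 = -826876027/21338840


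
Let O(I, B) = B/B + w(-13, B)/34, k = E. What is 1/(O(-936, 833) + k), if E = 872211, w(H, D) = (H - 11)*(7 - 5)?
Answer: 17/14827580 ≈ 1.1465e-6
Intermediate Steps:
w(H, D) = -22 + 2*H (w(H, D) = (-11 + H)*2 = -22 + 2*H)
k = 872211
O(I, B) = -7/17 (O(I, B) = B/B + (-22 + 2*(-13))/34 = 1 + (-22 - 26)*(1/34) = 1 - 48*1/34 = 1 - 24/17 = -7/17)
1/(O(-936, 833) + k) = 1/(-7/17 + 872211) = 1/(14827580/17) = 17/14827580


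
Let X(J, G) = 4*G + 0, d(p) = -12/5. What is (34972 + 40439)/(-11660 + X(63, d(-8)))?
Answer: -377055/58348 ≈ -6.4622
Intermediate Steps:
d(p) = -12/5 (d(p) = -12*⅕ = -12/5)
X(J, G) = 4*G
(34972 + 40439)/(-11660 + X(63, d(-8))) = (34972 + 40439)/(-11660 + 4*(-12/5)) = 75411/(-11660 - 48/5) = 75411/(-58348/5) = 75411*(-5/58348) = -377055/58348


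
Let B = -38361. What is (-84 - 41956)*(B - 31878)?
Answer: 2952847560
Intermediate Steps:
(-84 - 41956)*(B - 31878) = (-84 - 41956)*(-38361 - 31878) = -42040*(-70239) = 2952847560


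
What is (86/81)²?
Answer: 7396/6561 ≈ 1.1273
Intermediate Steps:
(86/81)² = 7396/6561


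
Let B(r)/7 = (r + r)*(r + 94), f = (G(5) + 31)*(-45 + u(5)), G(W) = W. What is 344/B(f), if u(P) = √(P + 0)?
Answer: 32895/3283585144 + 67639*√5/147761331480 ≈ 1.1042e-5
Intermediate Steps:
u(P) = √P
f = -1620 + 36*√5 (f = (5 + 31)*(-45 + √5) = 36*(-45 + √5) = -1620 + 36*√5 ≈ -1539.5)
B(r) = 14*r*(94 + r) (B(r) = 7*((r + r)*(r + 94)) = 7*((2*r)*(94 + r)) = 7*(2*r*(94 + r)) = 14*r*(94 + r))
344/B(f) = 344/((14*(-1620 + 36*√5)*(94 + (-1620 + 36*√5)))) = 344/((14*(-1620 + 36*√5)*(-1526 + 36*√5))) = 344*(1/(14*(-1620 + 36*√5)*(-1526 + 36*√5))) = 172/(7*(-1620 + 36*√5)*(-1526 + 36*√5))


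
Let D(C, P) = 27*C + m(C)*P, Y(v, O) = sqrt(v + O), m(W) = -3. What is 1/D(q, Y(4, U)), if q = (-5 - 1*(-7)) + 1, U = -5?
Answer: 9/730 + I/2190 ≈ 0.012329 + 0.00045662*I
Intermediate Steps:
q = 3 (q = (-5 + 7) + 1 = 2 + 1 = 3)
Y(v, O) = sqrt(O + v)
D(C, P) = -3*P + 27*C (D(C, P) = 27*C - 3*P = -3*P + 27*C)
1/D(q, Y(4, U)) = 1/(-3*sqrt(-5 + 4) + 27*3) = 1/(-3*I + 81) = 1/(81 - 3*I) = (81 + 3*I)/6570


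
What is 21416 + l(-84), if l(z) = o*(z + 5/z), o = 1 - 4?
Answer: 606709/28 ≈ 21668.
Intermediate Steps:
o = -3
l(z) = -15/z - 3*z (l(z) = -3*(z + 5/z) = -15/z - 3*z)
21416 + l(-84) = 21416 + (-15/(-84) - 3*(-84)) = 21416 + (-15*(-1/84) + 252) = 21416 + (5/28 + 252) = 21416 + 7061/28 = 606709/28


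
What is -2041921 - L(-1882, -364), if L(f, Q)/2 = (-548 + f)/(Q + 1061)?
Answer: -1423214077/697 ≈ -2.0419e+6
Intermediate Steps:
L(f, Q) = 2*(-548 + f)/(1061 + Q) (L(f, Q) = 2*((-548 + f)/(Q + 1061)) = 2*((-548 + f)/(1061 + Q)) = 2*(-548 + f)/(1061 + Q))
-2041921 - L(-1882, -364) = -2041921 - 2*(-548 - 1882)/(1061 - 364) = -2041921 - 2*(-2430)/697 = -2041921 - 1*(-4860/697) = -2041921 + 4860/697 = -1423214077/697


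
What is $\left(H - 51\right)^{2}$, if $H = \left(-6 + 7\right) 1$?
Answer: $2500$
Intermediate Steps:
$H = 1$ ($H = 1 \cdot 1 = 1$)
$\left(H - 51\right)^{2} = \left(1 - 51\right)^{2} = \left(-50\right)^{2} = 2500$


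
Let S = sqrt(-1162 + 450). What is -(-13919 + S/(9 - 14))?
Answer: 13919 + 2*I*sqrt(178)/5 ≈ 13919.0 + 5.3367*I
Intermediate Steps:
S = 2*I*sqrt(178) (S = sqrt(-712) = 2*I*sqrt(178) ≈ 26.683*I)
-(-13919 + S/(9 - 14)) = -(-13919 + (2*I*sqrt(178))/(9 - 14)) = -(-13919 + (2*I*sqrt(178))/(-5)) = -(-13919 - 2*I*sqrt(178)/5) = 13919 + 2*I*sqrt(178)/5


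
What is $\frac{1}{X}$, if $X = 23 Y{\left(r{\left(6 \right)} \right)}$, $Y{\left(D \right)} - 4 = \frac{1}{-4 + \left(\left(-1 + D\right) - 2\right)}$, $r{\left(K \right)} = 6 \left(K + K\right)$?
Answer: $\frac{65}{6003} \approx 0.010828$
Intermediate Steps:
$r{\left(K \right)} = 12 K$ ($r{\left(K \right)} = 6 \cdot 2 K = 12 K$)
$Y{\left(D \right)} = 4 + \frac{1}{-7 + D}$ ($Y{\left(D \right)} = 4 + \frac{1}{-4 + \left(\left(-1 + D\right) - 2\right)} = 4 + \frac{1}{-4 + \left(-3 + D\right)} = 4 + \frac{1}{-7 + D}$)
$X = \frac{6003}{65}$ ($X = 23 \frac{-27 + 4 \cdot 12 \cdot 6}{-7 + 12 \cdot 6} = 23 \frac{-27 + 4 \cdot 72}{-7 + 72} = 23 \frac{-27 + 288}{65} = 23 \cdot \frac{1}{65} \cdot 261 = 23 \cdot \frac{261}{65} = \frac{6003}{65} \approx 92.354$)
$\frac{1}{X} = \frac{1}{\frac{6003}{65}} = \frac{65}{6003}$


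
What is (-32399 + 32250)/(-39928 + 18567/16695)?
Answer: 276395/74064377 ≈ 0.0037318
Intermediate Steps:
(-32399 + 32250)/(-39928 + 18567/16695) = -149/(-39928 + 18567*(1/16695)) = -149/(-39928 + 2063/1855) = -149/(-74064377/1855) = -149*(-1855/74064377) = 276395/74064377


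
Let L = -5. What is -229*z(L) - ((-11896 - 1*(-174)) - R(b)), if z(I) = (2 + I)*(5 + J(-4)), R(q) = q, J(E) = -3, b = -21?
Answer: 13075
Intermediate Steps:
z(I) = 4 + 2*I (z(I) = (2 + I)*(5 - 3) = (2 + I)*2 = 4 + 2*I)
-229*z(L) - ((-11896 - 1*(-174)) - R(b)) = -229*(4 + 2*(-5)) - ((-11896 - 1*(-174)) - 1*(-21)) = -229*(4 - 10) - ((-11896 + 174) + 21) = -229*(-6) - (-11722 + 21) = 1374 - 1*(-11701) = 1374 + 11701 = 13075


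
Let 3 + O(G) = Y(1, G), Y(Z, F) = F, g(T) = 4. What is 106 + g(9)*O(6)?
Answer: 118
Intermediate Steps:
O(G) = -3 + G
106 + g(9)*O(6) = 106 + 4*(-3 + 6) = 106 + 4*3 = 106 + 12 = 118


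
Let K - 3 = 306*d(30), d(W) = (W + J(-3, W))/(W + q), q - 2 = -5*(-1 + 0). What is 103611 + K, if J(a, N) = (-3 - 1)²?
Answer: 3847794/37 ≈ 1.0399e+5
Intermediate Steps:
J(a, N) = 16 (J(a, N) = (-4)² = 16)
q = 7 (q = 2 - 5*(-1 + 0) = 2 - 5*(-1) = 2 + 5 = 7)
d(W) = (16 + W)/(7 + W) (d(W) = (W + 16)/(W + 7) = (16 + W)/(7 + W))
K = 14187/37 (K = 3 + 306*((16 + 30)/(7 + 30)) = 3 + 306*(46/37) = 3 + 14076/37 = 14187/37 ≈ 383.43)
103611 + K = 103611 + 14187/37 = 3847794/37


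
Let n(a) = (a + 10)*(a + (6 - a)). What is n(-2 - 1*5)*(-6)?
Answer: -108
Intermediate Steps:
n(a) = 60 + 6*a (n(a) = (10 + a)*6 = 60 + 6*a)
n(-2 - 1*5)*(-6) = (60 + 6*(-2 - 1*5))*(-6) = (60 + 6*(-2 - 5))*(-6) = (60 + 6*(-7))*(-6) = (60 - 42)*(-6) = 18*(-6) = -108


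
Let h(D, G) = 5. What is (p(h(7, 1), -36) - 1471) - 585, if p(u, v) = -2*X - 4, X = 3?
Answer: -2066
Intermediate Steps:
p(u, v) = -10 (p(u, v) = -2*3 - 4 = -6 - 4 = -10)
(p(h(7, 1), -36) - 1471) - 585 = (-10 - 1471) - 585 = -1481 - 585 = -2066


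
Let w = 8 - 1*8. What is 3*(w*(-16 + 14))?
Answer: 0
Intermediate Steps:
w = 0 (w = 8 - 8 = 0)
3*(w*(-16 + 14)) = 3*(0*(-16 + 14)) = 3*(0*(-2)) = 3*0 = 0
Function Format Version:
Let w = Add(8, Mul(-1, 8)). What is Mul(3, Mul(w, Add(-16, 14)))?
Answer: 0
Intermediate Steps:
w = 0 (w = Add(8, -8) = 0)
Mul(3, Mul(w, Add(-16, 14))) = Mul(3, Mul(0, Add(-16, 14))) = Mul(3, Mul(0, -2)) = Mul(3, 0) = 0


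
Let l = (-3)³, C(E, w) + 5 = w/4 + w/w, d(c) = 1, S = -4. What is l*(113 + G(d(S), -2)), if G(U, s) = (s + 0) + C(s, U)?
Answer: -11583/4 ≈ -2895.8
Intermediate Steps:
C(E, w) = -4 + w/4 (C(E, w) = -5 + (w/4 + w/w) = -5 + (w*(¼) + 1) = -5 + (w/4 + 1) = -5 + (1 + w/4) = -4 + w/4)
l = -27
G(U, s) = -4 + s + U/4 (G(U, s) = (s + 0) + (-4 + U/4) = s + (-4 + U/4) = -4 + s + U/4)
l*(113 + G(d(S), -2)) = -27*(113 + (-4 - 2 + (¼)*1)) = -27*(113 + (-4 - 2 + ¼)) = -27*(113 - 23/4) = -27*429/4 = -11583/4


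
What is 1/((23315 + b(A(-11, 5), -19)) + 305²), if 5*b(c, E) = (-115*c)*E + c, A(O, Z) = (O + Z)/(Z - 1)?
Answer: 5/578421 ≈ 8.6442e-6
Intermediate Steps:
A(O, Z) = (O + Z)/(-1 + Z)
b(c, E) = c/5 - 23*E*c (b(c, E) = ((-115*c)*E + c)/5 = (-115*E*c + c)/5 = (c - 115*E*c)/5 = c/5 - 23*E*c)
1/((23315 + b(A(-11, 5), -19)) + 305²) = 1/((23315 + ((-11 + 5)/(-1 + 5))*(1 - 115*(-19))/5) + 305²) = 1/((23315 + (-6/4)*(1 + 2185)/5) + 93025) = 1/((23315 + (⅕)*((¼)*(-6))*2186) + 93025) = 1/((23315 + (⅕)*(-3/2)*2186) + 93025) = 1/((23315 - 3279/5) + 93025) = 1/(113296/5 + 93025) = 1/(578421/5) = 5/578421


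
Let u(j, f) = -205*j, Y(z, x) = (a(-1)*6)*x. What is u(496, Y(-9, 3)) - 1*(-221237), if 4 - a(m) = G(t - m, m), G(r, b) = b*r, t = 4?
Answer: 119557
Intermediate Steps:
a(m) = 4 - m*(4 - m)
Y(z, x) = 54*x (Y(z, x) = ((4 - (-4 - 1))*6)*x = ((4 - 1*(-5))*6)*x = ((4 + 5)*6)*x = (9*6)*x = 54*x)
u(496, Y(-9, 3)) - 1*(-221237) = -205*496 - 1*(-221237) = -101680 + 221237 = 119557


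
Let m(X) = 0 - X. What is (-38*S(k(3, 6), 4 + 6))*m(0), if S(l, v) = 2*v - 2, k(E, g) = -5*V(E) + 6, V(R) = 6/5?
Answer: 0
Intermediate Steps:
V(R) = 6/5 (V(R) = 6*(⅕) = 6/5)
m(X) = -X
k(E, g) = 0 (k(E, g) = -5*6/5 + 6 = -6 + 6 = 0)
S(l, v) = -2 + 2*v
(-38*S(k(3, 6), 4 + 6))*m(0) = (-38*(-2 + 2*(4 + 6)))*(-1*0) = -38*(-2 + 2*10)*0 = -38*(-2 + 20)*0 = -38*18*0 = -684*0 = 0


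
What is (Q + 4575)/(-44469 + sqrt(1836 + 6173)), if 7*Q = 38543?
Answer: -392261049/1730298458 - 8821*sqrt(8009)/1730298458 ≈ -0.22716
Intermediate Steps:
Q = 38543/7 (Q = (1/7)*38543 = 38543/7 ≈ 5506.1)
(Q + 4575)/(-44469 + sqrt(1836 + 6173)) = (38543/7 + 4575)/(-44469 + sqrt(1836 + 6173)) = 70568/(7*(-44469 + sqrt(8009)))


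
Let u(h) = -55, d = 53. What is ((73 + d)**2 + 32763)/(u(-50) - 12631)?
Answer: -48639/12686 ≈ -3.8341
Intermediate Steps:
((73 + d)**2 + 32763)/(u(-50) - 12631) = ((73 + 53)**2 + 32763)/(-55 - 12631) = (126**2 + 32763)/(-12686) = (15876 + 32763)*(-1/12686) = 48639*(-1/12686) = -48639/12686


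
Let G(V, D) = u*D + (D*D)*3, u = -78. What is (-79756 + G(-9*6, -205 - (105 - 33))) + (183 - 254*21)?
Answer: 166886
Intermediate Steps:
G(V, D) = -78*D + 3*D**2 (G(V, D) = -78*D + (D*D)*3 = -78*D + D**2*3 = -78*D + 3*D**2)
(-79756 + G(-9*6, -205 - (105 - 33))) + (183 - 254*21) = (-79756 + 3*(-205 - (105 - 33))*(-26 + (-205 - (105 - 33)))) + (183 - 254*21) = (-79756 + 3*(-205 - 1*72)*(-26 + (-205 - 1*72))) + (183 - 5334) = (-79756 + 3*(-205 - 72)*(-26 + (-205 - 72))) - 5151 = (-79756 + 3*(-277)*(-26 - 277)) - 5151 = (-79756 + 3*(-277)*(-303)) - 5151 = (-79756 + 251793) - 5151 = 172037 - 5151 = 166886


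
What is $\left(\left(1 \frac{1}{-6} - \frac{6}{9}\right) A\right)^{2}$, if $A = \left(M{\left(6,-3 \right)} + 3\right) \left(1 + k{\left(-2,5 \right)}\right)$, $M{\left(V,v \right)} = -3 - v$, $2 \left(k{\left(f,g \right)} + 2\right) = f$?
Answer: $25$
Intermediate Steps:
$k{\left(f,g \right)} = -2 + \frac{f}{2}$
$A = -6$ ($A = \left(\left(-3 - -3\right) + 3\right) \left(1 + \left(-2 + \frac{1}{2} \left(-2\right)\right)\right) = \left(\left(-3 + 3\right) + 3\right) \left(1 - 3\right) = \left(0 + 3\right) \left(1 - 3\right) = 3 \left(-2\right) = -6$)
$\left(\left(1 \frac{1}{-6} - \frac{6}{9}\right) A\right)^{2} = \left(\left(1 \frac{1}{-6} - \frac{6}{9}\right) \left(-6\right)\right)^{2} = \left(\left(1 \left(- \frac{1}{6}\right) - \frac{2}{3}\right) \left(-6\right)\right)^{2} = \left(\left(- \frac{1}{6} - \frac{2}{3}\right) \left(-6\right)\right)^{2} = \left(\left(- \frac{5}{6}\right) \left(-6\right)\right)^{2} = 5^{2} = 25$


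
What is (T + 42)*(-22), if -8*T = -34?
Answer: -2035/2 ≈ -1017.5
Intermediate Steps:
T = 17/4 (T = -⅛*(-34) = 17/4 ≈ 4.2500)
(T + 42)*(-22) = (17/4 + 42)*(-22) = (185/4)*(-22) = -2035/2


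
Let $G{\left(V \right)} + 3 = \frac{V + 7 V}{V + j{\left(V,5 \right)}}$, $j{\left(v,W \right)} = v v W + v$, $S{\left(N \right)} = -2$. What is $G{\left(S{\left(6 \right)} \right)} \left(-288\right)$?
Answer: $1152$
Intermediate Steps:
$j{\left(v,W \right)} = v + W v^{2}$ ($j{\left(v,W \right)} = v^{2} W + v = W v^{2} + v = v + W v^{2}$)
$G{\left(V \right)} = -3 + \frac{8 V}{V + V \left(1 + 5 V\right)}$ ($G{\left(V \right)} = -3 + \frac{V + 7 V}{V + V \left(1 + 5 V\right)} = -3 + \frac{8 V}{V + V \left(1 + 5 V\right)}$)
$G{\left(S{\left(6 \right)} \right)} \left(-288\right) = \frac{2 - -30}{2 + 5 \left(-2\right)} \left(-288\right) = \frac{2 + 30}{2 - 10} \left(-288\right) = \frac{1}{-8} \cdot 32 \left(-288\right) = \left(- \frac{1}{8}\right) 32 \left(-288\right) = \left(-4\right) \left(-288\right) = 1152$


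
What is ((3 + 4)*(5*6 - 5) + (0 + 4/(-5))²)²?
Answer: 19280881/625 ≈ 30849.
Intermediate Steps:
((3 + 4)*(5*6 - 5) + (0 + 4/(-5))²)² = (7*(30 - 5) + (0 + 4*(-⅕))²)² = (7*25 + (0 - ⅘)²)² = (175 + (-⅘)²)² = (175 + 16/25)² = (4391/25)² = 19280881/625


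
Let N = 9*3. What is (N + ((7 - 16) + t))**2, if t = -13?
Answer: 25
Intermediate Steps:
N = 27
(N + ((7 - 16) + t))**2 = (27 + ((7 - 16) - 13))**2 = (27 + (-9 - 13))**2 = (27 - 22)**2 = 5**2 = 25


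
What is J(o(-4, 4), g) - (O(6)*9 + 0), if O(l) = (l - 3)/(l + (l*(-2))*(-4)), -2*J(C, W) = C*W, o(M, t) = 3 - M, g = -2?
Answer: 13/2 ≈ 6.5000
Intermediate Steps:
J(C, W) = -C*W/2
O(l) = (-3 + l)/(9*l) (O(l) = (-3 + l)/(l - 2*l*(-4)) = (-3 + l)/(l + 8*l) = (-3 + l)/((9*l)) = (-3 + l)*(1/(9*l)) = (-3 + l)/(9*l))
J(o(-4, 4), g) - (O(6)*9 + 0) = -½*(3 - 1*(-4))*(-2) - (((⅑)*(-3 + 6)/6)*9 + 0) = -½*(3 + 4)*(-2) - (((⅑)*(⅙)*3)*9 + 0) = -½*7*(-2) - ((1/18)*9 + 0) = 7 - (½ + 0) = 7 - 1*½ = 7 - ½ = 13/2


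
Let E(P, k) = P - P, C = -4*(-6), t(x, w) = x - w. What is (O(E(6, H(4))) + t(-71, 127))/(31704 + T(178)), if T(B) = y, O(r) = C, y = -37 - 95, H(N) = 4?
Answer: -29/5262 ≈ -0.0055112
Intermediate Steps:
C = 24
y = -132
E(P, k) = 0
O(r) = 24
T(B) = -132
(O(E(6, H(4))) + t(-71, 127))/(31704 + T(178)) = (24 + (-71 - 1*127))/(31704 - 132) = (24 + (-71 - 127))/31572 = (24 - 198)*(1/31572) = -174*1/31572 = -29/5262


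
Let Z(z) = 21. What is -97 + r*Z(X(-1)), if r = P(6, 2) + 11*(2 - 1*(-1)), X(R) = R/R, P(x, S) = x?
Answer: 722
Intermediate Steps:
X(R) = 1
r = 39 (r = 6 + 11*(2 - 1*(-1)) = 6 + 11*(2 + 1) = 6 + 11*3 = 6 + 33 = 39)
-97 + r*Z(X(-1)) = -97 + 39*21 = -97 + 819 = 722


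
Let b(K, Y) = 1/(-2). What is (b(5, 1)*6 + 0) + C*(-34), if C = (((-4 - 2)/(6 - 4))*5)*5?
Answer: 2547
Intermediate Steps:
b(K, Y) = -1/2
C = -75 (C = (-6/2*5)*5 = (-6*1/2*5)*5 = -3*5*5 = -15*5 = -75)
(b(5, 1)*6 + 0) + C*(-34) = (-1/2*6 + 0) - 75*(-34) = (-3 + 0) + 2550 = -3 + 2550 = 2547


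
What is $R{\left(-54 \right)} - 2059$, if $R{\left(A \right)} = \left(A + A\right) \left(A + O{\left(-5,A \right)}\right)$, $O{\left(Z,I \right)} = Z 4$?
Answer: $5933$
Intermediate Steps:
$O{\left(Z,I \right)} = 4 Z$
$R{\left(A \right)} = 2 A \left(-20 + A\right)$ ($R{\left(A \right)} = \left(A + A\right) \left(A + 4 \left(-5\right)\right) = 2 A \left(A - 20\right) = 2 A \left(-20 + A\right)$)
$R{\left(-54 \right)} - 2059 = 2 \left(-54\right) \left(-20 - 54\right) - 2059 = 2 \left(-54\right) \left(-74\right) - 2059 = 7992 - 2059 = 5933$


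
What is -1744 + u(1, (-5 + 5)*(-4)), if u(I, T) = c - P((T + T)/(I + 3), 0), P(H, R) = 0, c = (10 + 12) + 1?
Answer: -1721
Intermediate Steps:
c = 23 (c = 22 + 1 = 23)
u(I, T) = 23 (u(I, T) = 23 - 1*0 = 23 + 0 = 23)
-1744 + u(1, (-5 + 5)*(-4)) = -1744 + 23 = -1721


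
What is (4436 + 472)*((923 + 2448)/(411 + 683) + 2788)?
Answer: 7493149122/547 ≈ 1.3699e+7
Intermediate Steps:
(4436 + 472)*((923 + 2448)/(411 + 683) + 2788) = 4908*(3371/1094 + 2788) = 4908*(3053443/1094) = 7493149122/547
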